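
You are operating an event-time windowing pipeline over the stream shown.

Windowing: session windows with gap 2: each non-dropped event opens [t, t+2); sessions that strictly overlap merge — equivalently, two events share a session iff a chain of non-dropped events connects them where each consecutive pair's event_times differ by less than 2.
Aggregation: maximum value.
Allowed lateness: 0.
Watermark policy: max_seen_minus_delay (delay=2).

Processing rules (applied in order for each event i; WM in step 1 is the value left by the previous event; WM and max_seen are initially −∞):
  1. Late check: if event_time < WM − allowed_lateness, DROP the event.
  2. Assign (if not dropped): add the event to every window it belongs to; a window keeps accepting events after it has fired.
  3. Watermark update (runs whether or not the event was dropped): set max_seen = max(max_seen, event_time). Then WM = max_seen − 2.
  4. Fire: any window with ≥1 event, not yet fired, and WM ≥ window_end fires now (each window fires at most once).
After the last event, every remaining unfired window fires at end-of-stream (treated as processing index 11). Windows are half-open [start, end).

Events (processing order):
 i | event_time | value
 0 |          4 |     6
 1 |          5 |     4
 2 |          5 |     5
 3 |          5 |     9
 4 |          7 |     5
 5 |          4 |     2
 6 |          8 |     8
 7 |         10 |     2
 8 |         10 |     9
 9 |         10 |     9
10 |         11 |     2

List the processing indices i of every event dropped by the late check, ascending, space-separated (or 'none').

5

i=0 t=4 v=6: → [4,6); WM=2
i=1 t=5 v=4: → [4,7); WM=3
i=2 t=5 v=5: → [4,7); WM=3
i=3 t=5 v=9: → [4,7); WM=3
i=4 t=7 v=5: → [7,9); WM=5
i=5 t=4 v=2: DROP (t<5-0); WM=5
i=6 t=8 v=8: → [7,10); WM=6
i=7 t=10 v=2: → [10,12); WM=8
i=8 t=10 v=9: → [10,12); WM=8
i=9 t=10 v=9: → [10,12); WM=8
i=10 t=11 v=2: → [10,13); WM=9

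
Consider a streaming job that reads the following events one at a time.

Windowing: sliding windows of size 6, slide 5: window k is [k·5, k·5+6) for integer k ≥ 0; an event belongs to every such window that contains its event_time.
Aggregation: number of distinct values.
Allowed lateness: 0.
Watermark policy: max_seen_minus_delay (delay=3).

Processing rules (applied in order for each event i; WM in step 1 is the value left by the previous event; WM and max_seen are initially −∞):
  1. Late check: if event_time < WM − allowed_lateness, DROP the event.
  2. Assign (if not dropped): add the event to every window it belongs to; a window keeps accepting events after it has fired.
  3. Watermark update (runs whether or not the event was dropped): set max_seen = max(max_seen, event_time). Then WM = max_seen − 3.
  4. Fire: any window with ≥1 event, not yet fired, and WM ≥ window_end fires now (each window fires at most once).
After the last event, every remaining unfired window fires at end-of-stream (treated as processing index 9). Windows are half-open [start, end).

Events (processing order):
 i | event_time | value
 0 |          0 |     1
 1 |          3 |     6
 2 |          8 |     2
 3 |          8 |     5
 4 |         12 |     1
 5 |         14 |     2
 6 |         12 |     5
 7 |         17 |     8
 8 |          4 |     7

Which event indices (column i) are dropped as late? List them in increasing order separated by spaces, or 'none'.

8

i=0 t=0 v=1: → [0,6); WM=-3
i=1 t=3 v=6: → [0,6); WM=0
i=2 t=8 v=2: → [5,11); WM=5
i=3 t=8 v=5: → [5,11); WM=5
i=4 t=12 v=1: → [10,16); WM=9; [0,6) fires=2
i=5 t=14 v=2: → [10,16); WM=11; [5,11) fires=2
i=6 t=12 v=5: → [10,16); WM=11
i=7 t=17 v=8: → [15,21); WM=14
i=8 t=4 v=7: DROP (t<14-0); WM=14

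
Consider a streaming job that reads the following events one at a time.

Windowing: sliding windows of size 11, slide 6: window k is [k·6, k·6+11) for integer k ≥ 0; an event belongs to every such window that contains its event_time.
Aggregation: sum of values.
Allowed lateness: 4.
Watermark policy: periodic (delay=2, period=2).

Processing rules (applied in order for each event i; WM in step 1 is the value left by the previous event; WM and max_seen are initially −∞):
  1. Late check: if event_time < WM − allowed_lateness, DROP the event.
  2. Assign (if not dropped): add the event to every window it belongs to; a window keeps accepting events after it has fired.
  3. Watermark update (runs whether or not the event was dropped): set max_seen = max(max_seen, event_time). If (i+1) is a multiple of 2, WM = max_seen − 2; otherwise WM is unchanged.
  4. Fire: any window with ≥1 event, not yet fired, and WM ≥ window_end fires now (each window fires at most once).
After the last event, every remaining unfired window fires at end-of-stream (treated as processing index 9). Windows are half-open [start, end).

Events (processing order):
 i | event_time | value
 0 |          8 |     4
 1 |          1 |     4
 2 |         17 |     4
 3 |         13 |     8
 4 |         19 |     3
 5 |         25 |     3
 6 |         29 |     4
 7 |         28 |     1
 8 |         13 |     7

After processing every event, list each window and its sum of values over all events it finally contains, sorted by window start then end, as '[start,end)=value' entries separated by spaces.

i=0 t=8 v=4: → [6,17),[0,11); WM=−∞
i=1 t=1 v=4: → [0,11); WM=6
i=2 t=17 v=4: → [12,23); WM=6
i=3 t=13 v=8: → [12,23),[6,17); WM=15; [0,11) fires=8
i=4 t=19 v=3: → [18,29),[12,23); WM=15
i=5 t=25 v=3: → [24,35),[18,29); WM=23; [6,17) fires=12 [12,23) fires=15
i=6 t=29 v=4: → [24,35); WM=23
i=7 t=28 v=1: → [24,35),[18,29); WM=27
i=8 t=13 v=7: DROP (t<27-4); WM=27

[0,11)=8 [6,17)=12 [12,23)=15 [18,29)=7 [24,35)=8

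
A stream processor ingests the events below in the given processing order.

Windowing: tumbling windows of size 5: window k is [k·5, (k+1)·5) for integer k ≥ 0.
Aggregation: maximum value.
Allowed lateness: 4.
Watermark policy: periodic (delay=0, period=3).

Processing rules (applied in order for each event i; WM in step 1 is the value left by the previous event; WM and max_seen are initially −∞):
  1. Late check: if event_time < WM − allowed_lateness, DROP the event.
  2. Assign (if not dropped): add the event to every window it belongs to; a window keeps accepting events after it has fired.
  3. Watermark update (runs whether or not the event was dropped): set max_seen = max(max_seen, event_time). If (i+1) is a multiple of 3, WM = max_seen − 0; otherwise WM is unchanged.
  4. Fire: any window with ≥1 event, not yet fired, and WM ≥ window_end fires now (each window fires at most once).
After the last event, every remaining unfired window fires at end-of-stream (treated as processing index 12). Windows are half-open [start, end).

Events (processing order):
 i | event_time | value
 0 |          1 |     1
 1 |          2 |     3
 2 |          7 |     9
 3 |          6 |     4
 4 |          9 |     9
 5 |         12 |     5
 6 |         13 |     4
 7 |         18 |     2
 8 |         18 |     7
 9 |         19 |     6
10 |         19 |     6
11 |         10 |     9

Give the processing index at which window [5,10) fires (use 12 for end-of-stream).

5

i=0 t=1 v=1: → [0,5); WM=−∞
i=1 t=2 v=3: → [0,5); WM=−∞
i=2 t=7 v=9: → [5,10); WM=7; [0,5) fires=3
i=3 t=6 v=4: → [5,10); WM=7
i=4 t=9 v=9: → [5,10); WM=7
i=5 t=12 v=5: → [10,15); WM=12; [5,10) fires=9
i=6 t=13 v=4: → [10,15); WM=12
i=7 t=18 v=2: → [15,20); WM=12
i=8 t=18 v=7: → [15,20); WM=18; [10,15) fires=5
i=9 t=19 v=6: → [15,20); WM=18
i=10 t=19 v=6: → [15,20); WM=18
i=11 t=10 v=9: DROP (t<18-4); WM=19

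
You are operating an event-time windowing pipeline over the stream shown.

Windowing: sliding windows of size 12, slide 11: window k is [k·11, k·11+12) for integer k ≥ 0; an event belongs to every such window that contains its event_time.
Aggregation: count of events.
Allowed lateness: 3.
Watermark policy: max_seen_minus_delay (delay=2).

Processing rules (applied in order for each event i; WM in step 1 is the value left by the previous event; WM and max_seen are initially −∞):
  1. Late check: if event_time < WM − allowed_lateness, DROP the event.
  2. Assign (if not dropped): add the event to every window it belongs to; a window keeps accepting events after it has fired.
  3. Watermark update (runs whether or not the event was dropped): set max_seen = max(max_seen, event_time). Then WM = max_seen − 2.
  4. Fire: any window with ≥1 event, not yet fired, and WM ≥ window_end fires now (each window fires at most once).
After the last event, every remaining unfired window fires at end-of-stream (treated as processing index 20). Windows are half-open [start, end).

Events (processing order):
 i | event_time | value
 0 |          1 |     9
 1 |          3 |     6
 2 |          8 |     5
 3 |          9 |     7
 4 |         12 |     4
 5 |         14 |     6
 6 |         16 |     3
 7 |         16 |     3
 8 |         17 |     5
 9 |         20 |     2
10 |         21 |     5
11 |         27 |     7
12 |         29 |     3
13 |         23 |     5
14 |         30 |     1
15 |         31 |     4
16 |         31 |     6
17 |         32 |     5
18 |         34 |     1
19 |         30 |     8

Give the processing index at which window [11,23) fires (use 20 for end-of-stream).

i=0 t=1 v=9: → [0,12); WM=-1
i=1 t=3 v=6: → [0,12); WM=1
i=2 t=8 v=5: → [0,12); WM=6
i=3 t=9 v=7: → [0,12); WM=7
i=4 t=12 v=4: → [11,23); WM=10
i=5 t=14 v=6: → [11,23); WM=12; [0,12) fires=4
i=6 t=16 v=3: → [11,23); WM=14
i=7 t=16 v=3: → [11,23); WM=14
i=8 t=17 v=5: → [11,23); WM=15
i=9 t=20 v=2: → [11,23); WM=18
i=10 t=21 v=5: → [11,23); WM=19
i=11 t=27 v=7: → [22,34); WM=25; [11,23) fires=7
i=12 t=29 v=3: → [22,34); WM=27
i=13 t=23 v=5: DROP (t<27-3); WM=27
i=14 t=30 v=1: → [22,34); WM=28
i=15 t=31 v=4: → [22,34); WM=29
i=16 t=31 v=6: → [22,34); WM=29
i=17 t=32 v=5: → [22,34); WM=30
i=18 t=34 v=1: → [33,45); WM=32
i=19 t=30 v=8: → [22,34); WM=32

11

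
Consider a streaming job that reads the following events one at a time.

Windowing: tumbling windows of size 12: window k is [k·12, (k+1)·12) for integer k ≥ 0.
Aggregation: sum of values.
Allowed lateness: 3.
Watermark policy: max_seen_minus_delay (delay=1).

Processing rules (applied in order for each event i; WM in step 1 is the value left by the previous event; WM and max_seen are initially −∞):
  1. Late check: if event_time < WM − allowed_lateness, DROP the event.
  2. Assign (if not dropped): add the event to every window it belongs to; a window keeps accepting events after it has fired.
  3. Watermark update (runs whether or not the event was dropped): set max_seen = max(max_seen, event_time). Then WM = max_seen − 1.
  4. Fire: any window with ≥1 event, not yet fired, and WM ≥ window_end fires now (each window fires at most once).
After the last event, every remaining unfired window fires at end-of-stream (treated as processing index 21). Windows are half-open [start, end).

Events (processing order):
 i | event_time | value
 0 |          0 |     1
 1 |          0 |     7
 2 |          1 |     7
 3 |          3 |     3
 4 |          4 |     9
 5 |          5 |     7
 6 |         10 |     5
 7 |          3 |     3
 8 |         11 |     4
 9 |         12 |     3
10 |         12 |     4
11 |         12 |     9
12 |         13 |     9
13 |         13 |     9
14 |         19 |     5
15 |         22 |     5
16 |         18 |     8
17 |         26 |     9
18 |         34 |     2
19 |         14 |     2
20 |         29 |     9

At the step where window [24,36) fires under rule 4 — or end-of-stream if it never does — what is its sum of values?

i=0 t=0 v=1: → [0,12); WM=-1
i=1 t=0 v=7: → [0,12); WM=-1
i=2 t=1 v=7: → [0,12); WM=0
i=3 t=3 v=3: → [0,12); WM=2
i=4 t=4 v=9: → [0,12); WM=3
i=5 t=5 v=7: → [0,12); WM=4
i=6 t=10 v=5: → [0,12); WM=9
i=7 t=3 v=3: DROP (t<9-3); WM=9
i=8 t=11 v=4: → [0,12); WM=10
i=9 t=12 v=3: → [12,24); WM=11
i=10 t=12 v=4: → [12,24); WM=11
i=11 t=12 v=9: → [12,24); WM=11
i=12 t=13 v=9: → [12,24); WM=12; [0,12) fires=43
i=13 t=13 v=9: → [12,24); WM=12
i=14 t=19 v=5: → [12,24); WM=18
i=15 t=22 v=5: → [12,24); WM=21
i=16 t=18 v=8: → [12,24); WM=21
i=17 t=26 v=9: → [24,36); WM=25; [12,24) fires=52
i=18 t=34 v=2: → [24,36); WM=33
i=19 t=14 v=2: DROP (t<33-3); WM=33
i=20 t=29 v=9: DROP (t<33-3); WM=33

11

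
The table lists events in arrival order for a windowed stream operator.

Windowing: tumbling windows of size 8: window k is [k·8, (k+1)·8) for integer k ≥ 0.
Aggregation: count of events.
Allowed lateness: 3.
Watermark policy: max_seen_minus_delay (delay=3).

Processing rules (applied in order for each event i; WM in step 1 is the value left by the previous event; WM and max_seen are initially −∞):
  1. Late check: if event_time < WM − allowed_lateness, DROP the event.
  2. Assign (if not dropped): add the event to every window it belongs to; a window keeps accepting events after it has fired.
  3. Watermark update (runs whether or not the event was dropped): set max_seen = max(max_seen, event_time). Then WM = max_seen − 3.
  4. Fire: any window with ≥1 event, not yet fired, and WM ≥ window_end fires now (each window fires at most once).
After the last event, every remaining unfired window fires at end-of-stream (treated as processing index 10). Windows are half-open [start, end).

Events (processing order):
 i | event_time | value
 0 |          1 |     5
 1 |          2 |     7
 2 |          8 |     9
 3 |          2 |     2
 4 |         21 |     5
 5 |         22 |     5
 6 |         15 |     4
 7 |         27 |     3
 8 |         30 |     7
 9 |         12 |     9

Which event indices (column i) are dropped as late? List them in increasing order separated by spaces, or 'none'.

6 9

i=0 t=1 v=5: → [0,8); WM=-2
i=1 t=2 v=7: → [0,8); WM=-1
i=2 t=8 v=9: → [8,16); WM=5
i=3 t=2 v=2: → [0,8); WM=5
i=4 t=21 v=5: → [16,24); WM=18; [0,8) fires=3 [8,16) fires=1
i=5 t=22 v=5: → [16,24); WM=19
i=6 t=15 v=4: DROP (t<19-3); WM=19
i=7 t=27 v=3: → [24,32); WM=24; [16,24) fires=2
i=8 t=30 v=7: → [24,32); WM=27
i=9 t=12 v=9: DROP (t<27-3); WM=27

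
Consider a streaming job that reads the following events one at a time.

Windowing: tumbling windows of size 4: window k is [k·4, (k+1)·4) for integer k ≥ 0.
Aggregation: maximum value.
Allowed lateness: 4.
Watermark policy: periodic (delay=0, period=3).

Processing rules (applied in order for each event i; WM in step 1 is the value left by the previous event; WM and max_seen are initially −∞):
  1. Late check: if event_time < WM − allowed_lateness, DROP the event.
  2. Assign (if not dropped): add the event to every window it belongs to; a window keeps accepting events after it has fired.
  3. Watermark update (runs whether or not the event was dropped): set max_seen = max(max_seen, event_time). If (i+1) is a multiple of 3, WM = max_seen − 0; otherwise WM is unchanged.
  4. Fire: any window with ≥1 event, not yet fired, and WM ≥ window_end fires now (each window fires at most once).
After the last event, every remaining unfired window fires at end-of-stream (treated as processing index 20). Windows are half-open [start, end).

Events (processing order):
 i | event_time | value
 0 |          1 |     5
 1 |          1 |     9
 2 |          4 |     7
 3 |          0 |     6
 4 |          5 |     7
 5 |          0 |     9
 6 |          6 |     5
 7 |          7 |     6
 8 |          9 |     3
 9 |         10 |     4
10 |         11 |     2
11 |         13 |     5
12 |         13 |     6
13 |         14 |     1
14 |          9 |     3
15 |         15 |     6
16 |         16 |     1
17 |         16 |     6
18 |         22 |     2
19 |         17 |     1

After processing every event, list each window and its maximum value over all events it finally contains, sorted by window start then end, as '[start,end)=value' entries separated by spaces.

[0,4)=9 [4,8)=7 [8,12)=4 [12,16)=6 [16,20)=6 [20,24)=2

i=0 t=1 v=5: → [0,4); WM=−∞
i=1 t=1 v=9: → [0,4); WM=−∞
i=2 t=4 v=7: → [4,8); WM=4; [0,4) fires=9
i=3 t=0 v=6: → [0,4); WM=4
i=4 t=5 v=7: → [4,8); WM=4
i=5 t=0 v=9: → [0,4); WM=5
i=6 t=6 v=5: → [4,8); WM=5
i=7 t=7 v=6: → [4,8); WM=5
i=8 t=9 v=3: → [8,12); WM=9; [4,8) fires=7
i=9 t=10 v=4: → [8,12); WM=9
i=10 t=11 v=2: → [8,12); WM=9
i=11 t=13 v=5: → [12,16); WM=13; [8,12) fires=4
i=12 t=13 v=6: → [12,16); WM=13
i=13 t=14 v=1: → [12,16); WM=13
i=14 t=9 v=3: → [8,12); WM=14
i=15 t=15 v=6: → [12,16); WM=14
i=16 t=16 v=1: → [16,20); WM=14
i=17 t=16 v=6: → [16,20); WM=16; [12,16) fires=6
i=18 t=22 v=2: → [20,24); WM=16
i=19 t=17 v=1: → [16,20); WM=16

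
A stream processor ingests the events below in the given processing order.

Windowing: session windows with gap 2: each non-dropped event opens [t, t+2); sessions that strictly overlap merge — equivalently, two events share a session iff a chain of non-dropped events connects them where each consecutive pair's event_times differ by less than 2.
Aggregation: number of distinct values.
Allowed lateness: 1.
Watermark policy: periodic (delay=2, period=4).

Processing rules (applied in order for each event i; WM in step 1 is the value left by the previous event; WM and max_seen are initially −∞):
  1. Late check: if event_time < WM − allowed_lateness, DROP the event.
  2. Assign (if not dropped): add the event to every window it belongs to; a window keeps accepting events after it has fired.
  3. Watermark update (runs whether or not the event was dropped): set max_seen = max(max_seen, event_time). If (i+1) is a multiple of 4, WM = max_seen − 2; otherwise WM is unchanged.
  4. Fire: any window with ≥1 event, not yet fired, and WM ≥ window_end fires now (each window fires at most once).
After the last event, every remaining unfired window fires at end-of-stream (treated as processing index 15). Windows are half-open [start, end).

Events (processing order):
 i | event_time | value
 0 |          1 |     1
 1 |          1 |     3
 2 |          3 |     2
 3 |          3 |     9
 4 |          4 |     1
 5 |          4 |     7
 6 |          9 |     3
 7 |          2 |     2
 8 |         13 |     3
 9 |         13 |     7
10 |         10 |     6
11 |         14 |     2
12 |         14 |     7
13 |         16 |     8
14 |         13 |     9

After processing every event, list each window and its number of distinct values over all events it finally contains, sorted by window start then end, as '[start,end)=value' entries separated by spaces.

i=0 t=1 v=1: → [1,3); WM=−∞
i=1 t=1 v=3: → [1,3); WM=−∞
i=2 t=3 v=2: → [3,5); WM=−∞
i=3 t=3 v=9: → [3,5); WM=1
i=4 t=4 v=1: → [3,6); WM=1
i=5 t=4 v=7: → [3,6); WM=1
i=6 t=9 v=3: → [9,11); WM=1
i=7 t=2 v=2: → [1,6); WM=7
i=8 t=13 v=3: → [13,15); WM=7
i=9 t=13 v=7: → [13,15); WM=7
i=10 t=10 v=6: → [9,12); WM=7
i=11 t=14 v=2: → [13,16); WM=12
i=12 t=14 v=7: → [13,16); WM=12
i=13 t=16 v=8: → [16,18); WM=12
i=14 t=13 v=9: → [13,16); WM=12

[1,6)=5 [9,12)=2 [13,16)=4 [16,18)=1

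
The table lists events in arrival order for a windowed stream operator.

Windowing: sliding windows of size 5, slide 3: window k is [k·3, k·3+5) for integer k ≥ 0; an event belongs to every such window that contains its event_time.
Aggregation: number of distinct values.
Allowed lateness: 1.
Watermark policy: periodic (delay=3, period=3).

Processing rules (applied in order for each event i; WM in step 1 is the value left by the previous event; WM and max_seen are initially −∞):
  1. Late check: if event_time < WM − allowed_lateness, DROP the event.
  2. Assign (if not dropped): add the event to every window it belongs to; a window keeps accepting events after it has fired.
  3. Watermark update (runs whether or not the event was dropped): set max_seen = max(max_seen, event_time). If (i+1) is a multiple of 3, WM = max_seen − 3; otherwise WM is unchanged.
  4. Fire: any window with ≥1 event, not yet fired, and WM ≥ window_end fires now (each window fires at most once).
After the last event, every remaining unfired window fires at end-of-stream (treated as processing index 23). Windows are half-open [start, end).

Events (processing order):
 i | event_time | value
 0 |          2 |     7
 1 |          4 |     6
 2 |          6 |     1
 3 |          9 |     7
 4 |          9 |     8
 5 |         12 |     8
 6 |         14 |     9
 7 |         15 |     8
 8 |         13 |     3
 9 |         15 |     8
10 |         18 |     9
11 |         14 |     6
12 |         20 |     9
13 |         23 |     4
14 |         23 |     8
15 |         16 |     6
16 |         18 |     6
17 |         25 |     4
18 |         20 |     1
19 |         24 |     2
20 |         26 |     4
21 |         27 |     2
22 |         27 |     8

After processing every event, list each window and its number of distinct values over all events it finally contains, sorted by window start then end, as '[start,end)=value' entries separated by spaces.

i=0 t=2 v=7: → [0,5); WM=−∞
i=1 t=4 v=6: → [3,8),[0,5); WM=−∞
i=2 t=6 v=1: → [6,11),[3,8); WM=3
i=3 t=9 v=7: → [9,14),[6,11); WM=3
i=4 t=9 v=8: → [9,14),[6,11); WM=3
i=5 t=12 v=8: → [12,17),[9,14); WM=9; [0,5) fires=2 [3,8) fires=2
i=6 t=14 v=9: → [12,17); WM=9
i=7 t=15 v=8: → [15,20),[12,17); WM=9
i=8 t=13 v=3: → [12,17),[9,14); WM=12; [6,11) fires=3
i=9 t=15 v=8: → [15,20),[12,17); WM=12
i=10 t=18 v=9: → [18,23),[15,20); WM=12
i=11 t=14 v=6: → [12,17); WM=15; [9,14) fires=3
i=12 t=20 v=9: → [18,23); WM=15
i=13 t=23 v=4: → [21,26); WM=15
i=14 t=23 v=8: → [21,26); WM=20; [12,17) fires=4 [15,20) fires=2
i=15 t=16 v=6: DROP (t<20-1); WM=20
i=16 t=18 v=6: DROP (t<20-1); WM=20
i=17 t=25 v=4: → [24,29),[21,26); WM=22
i=18 t=20 v=1: DROP (t<22-1); WM=22
i=19 t=24 v=2: → [24,29),[21,26); WM=22
i=20 t=26 v=4: → [24,29); WM=23; [18,23) fires=1
i=21 t=27 v=2: → [27,32),[24,29); WM=23
i=22 t=27 v=8: → [27,32),[24,29); WM=23

[0,5)=2 [3,8)=2 [6,11)=3 [9,14)=3 [12,17)=4 [15,20)=2 [18,23)=1 [21,26)=3 [24,29)=3 [27,32)=2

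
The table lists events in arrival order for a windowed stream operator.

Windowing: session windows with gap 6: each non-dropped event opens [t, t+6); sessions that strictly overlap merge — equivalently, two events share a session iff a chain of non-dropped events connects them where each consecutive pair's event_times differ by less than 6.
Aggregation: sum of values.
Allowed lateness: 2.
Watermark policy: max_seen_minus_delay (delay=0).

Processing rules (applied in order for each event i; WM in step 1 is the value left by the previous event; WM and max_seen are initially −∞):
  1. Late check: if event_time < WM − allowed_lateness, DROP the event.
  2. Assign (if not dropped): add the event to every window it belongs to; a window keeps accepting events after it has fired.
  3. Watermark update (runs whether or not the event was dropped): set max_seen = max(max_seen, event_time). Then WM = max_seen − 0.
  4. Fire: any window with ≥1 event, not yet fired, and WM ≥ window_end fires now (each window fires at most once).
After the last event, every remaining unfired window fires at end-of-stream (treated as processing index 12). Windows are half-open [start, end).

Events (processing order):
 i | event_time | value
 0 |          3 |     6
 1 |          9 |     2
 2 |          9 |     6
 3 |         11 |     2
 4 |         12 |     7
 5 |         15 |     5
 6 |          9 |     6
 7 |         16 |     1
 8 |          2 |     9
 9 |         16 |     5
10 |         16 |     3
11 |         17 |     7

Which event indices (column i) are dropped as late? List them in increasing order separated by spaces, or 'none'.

6 8

i=0 t=3 v=6: → [3,9); WM=3
i=1 t=9 v=2: → [9,15); WM=9
i=2 t=9 v=6: → [9,15); WM=9
i=3 t=11 v=2: → [9,17); WM=11
i=4 t=12 v=7: → [9,18); WM=12
i=5 t=15 v=5: → [9,21); WM=15
i=6 t=9 v=6: DROP (t<15-2); WM=15
i=7 t=16 v=1: → [9,22); WM=16
i=8 t=2 v=9: DROP (t<16-2); WM=16
i=9 t=16 v=5: → [9,22); WM=16
i=10 t=16 v=3: → [9,22); WM=16
i=11 t=17 v=7: → [9,23); WM=17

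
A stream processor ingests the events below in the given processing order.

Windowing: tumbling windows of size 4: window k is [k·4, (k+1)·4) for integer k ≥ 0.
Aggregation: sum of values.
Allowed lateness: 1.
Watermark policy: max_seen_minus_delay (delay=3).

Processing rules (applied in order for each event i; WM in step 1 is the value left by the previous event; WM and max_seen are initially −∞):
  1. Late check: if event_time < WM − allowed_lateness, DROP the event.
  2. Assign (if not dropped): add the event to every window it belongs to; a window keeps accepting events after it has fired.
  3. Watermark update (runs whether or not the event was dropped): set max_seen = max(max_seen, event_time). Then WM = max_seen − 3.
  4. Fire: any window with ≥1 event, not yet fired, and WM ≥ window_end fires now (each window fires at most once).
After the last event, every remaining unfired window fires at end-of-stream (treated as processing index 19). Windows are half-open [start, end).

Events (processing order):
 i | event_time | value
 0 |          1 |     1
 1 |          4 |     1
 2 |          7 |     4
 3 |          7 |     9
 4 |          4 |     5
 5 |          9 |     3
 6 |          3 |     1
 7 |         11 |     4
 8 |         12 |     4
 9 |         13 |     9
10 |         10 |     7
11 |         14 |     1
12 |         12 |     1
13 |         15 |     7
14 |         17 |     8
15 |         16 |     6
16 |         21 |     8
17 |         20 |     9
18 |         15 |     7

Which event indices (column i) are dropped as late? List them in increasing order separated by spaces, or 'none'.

i=0 t=1 v=1: → [0,4); WM=-2
i=1 t=4 v=1: → [4,8); WM=1
i=2 t=7 v=4: → [4,8); WM=4; [0,4) fires=1
i=3 t=7 v=9: → [4,8); WM=4
i=4 t=4 v=5: → [4,8); WM=4
i=5 t=9 v=3: → [8,12); WM=6
i=6 t=3 v=1: DROP (t<6-1); WM=6
i=7 t=11 v=4: → [8,12); WM=8; [4,8) fires=19
i=8 t=12 v=4: → [12,16); WM=9
i=9 t=13 v=9: → [12,16); WM=10
i=10 t=10 v=7: → [8,12); WM=10
i=11 t=14 v=1: → [12,16); WM=11
i=12 t=12 v=1: → [12,16); WM=11
i=13 t=15 v=7: → [12,16); WM=12; [8,12) fires=14
i=14 t=17 v=8: → [16,20); WM=14
i=15 t=16 v=6: → [16,20); WM=14
i=16 t=21 v=8: → [20,24); WM=18; [12,16) fires=22
i=17 t=20 v=9: → [20,24); WM=18
i=18 t=15 v=7: DROP (t<18-1); WM=18

6 18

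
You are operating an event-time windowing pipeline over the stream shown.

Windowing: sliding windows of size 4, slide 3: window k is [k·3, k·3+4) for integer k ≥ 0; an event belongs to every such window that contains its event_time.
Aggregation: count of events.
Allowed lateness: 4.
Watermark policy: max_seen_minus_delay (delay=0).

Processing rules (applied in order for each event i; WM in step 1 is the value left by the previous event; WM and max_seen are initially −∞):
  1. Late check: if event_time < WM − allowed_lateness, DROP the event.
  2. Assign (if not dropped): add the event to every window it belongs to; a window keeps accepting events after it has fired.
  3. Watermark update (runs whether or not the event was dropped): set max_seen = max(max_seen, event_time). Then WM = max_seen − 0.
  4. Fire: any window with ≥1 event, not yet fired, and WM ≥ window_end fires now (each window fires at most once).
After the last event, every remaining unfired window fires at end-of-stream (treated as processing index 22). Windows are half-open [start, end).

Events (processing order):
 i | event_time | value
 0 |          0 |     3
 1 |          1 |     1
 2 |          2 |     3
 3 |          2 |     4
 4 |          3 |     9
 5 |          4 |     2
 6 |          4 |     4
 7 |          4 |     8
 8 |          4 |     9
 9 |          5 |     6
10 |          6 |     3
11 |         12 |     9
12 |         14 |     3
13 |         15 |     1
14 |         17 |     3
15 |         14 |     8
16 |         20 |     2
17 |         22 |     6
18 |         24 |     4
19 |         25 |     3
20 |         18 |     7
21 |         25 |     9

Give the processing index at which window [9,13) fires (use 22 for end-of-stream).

12

i=0 t=0 v=3: → [0,4); WM=0
i=1 t=1 v=1: → [0,4); WM=1
i=2 t=2 v=3: → [0,4); WM=2
i=3 t=2 v=4: → [0,4); WM=2
i=4 t=3 v=9: → [3,7),[0,4); WM=3
i=5 t=4 v=2: → [3,7); WM=4; [0,4) fires=5
i=6 t=4 v=4: → [3,7); WM=4
i=7 t=4 v=8: → [3,7); WM=4
i=8 t=4 v=9: → [3,7); WM=4
i=9 t=5 v=6: → [3,7); WM=5
i=10 t=6 v=3: → [6,10),[3,7); WM=6
i=11 t=12 v=9: → [12,16),[9,13); WM=12; [3,7) fires=7 [6,10) fires=1
i=12 t=14 v=3: → [12,16); WM=14; [9,13) fires=1
i=13 t=15 v=1: → [15,19),[12,16); WM=15
i=14 t=17 v=3: → [15,19); WM=17; [12,16) fires=3
i=15 t=14 v=8: → [12,16); WM=17
i=16 t=20 v=2: → [18,22); WM=20; [15,19) fires=2
i=17 t=22 v=6: → [21,25); WM=22; [18,22) fires=1
i=18 t=24 v=4: → [24,28),[21,25); WM=24
i=19 t=25 v=3: → [24,28); WM=25; [21,25) fires=2
i=20 t=18 v=7: DROP (t<25-4); WM=25
i=21 t=25 v=9: → [24,28); WM=25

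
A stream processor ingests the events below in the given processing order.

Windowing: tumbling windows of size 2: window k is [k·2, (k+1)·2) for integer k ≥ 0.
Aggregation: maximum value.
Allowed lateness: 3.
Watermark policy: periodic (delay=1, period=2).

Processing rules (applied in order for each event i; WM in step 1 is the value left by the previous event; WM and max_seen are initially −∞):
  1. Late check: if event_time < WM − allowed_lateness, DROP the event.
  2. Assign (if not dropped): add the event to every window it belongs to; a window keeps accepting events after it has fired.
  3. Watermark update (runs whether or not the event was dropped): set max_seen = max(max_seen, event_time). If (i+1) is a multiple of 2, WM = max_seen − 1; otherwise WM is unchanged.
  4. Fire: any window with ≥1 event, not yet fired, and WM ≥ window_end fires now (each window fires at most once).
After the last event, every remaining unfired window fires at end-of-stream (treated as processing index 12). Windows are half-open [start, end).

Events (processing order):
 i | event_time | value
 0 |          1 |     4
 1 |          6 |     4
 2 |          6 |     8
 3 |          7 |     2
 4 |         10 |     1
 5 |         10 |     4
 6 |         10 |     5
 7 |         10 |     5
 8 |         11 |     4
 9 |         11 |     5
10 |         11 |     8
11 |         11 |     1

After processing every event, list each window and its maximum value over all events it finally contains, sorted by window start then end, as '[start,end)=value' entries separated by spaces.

[0,2)=4 [6,8)=8 [10,12)=8

i=0 t=1 v=4: → [0,2); WM=−∞
i=1 t=6 v=4: → [6,8); WM=5; [0,2) fires=4
i=2 t=6 v=8: → [6,8); WM=5
i=3 t=7 v=2: → [6,8); WM=6
i=4 t=10 v=1: → [10,12); WM=6
i=5 t=10 v=4: → [10,12); WM=9; [6,8) fires=8
i=6 t=10 v=5: → [10,12); WM=9
i=7 t=10 v=5: → [10,12); WM=9
i=8 t=11 v=4: → [10,12); WM=9
i=9 t=11 v=5: → [10,12); WM=10
i=10 t=11 v=8: → [10,12); WM=10
i=11 t=11 v=1: → [10,12); WM=10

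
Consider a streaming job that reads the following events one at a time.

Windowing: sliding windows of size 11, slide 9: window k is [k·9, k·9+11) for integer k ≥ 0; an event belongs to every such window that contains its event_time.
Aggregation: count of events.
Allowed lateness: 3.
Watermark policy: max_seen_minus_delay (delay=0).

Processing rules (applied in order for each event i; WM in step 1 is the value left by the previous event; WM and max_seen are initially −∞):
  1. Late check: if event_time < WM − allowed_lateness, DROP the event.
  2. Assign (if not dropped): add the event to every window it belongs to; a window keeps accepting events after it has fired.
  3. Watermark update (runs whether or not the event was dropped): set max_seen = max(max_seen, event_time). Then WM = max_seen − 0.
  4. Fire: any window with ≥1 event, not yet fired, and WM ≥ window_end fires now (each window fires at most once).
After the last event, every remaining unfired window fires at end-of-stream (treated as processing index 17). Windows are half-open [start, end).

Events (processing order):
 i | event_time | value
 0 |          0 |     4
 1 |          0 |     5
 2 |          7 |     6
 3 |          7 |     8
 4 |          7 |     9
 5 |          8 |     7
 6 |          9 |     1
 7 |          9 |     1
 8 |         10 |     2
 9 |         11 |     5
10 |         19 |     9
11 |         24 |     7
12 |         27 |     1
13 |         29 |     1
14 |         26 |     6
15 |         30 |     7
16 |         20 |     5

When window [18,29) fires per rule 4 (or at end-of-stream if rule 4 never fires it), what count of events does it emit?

i=0 t=0 v=4: → [0,11); WM=0
i=1 t=0 v=5: → [0,11); WM=0
i=2 t=7 v=6: → [0,11); WM=7
i=3 t=7 v=8: → [0,11); WM=7
i=4 t=7 v=9: → [0,11); WM=7
i=5 t=8 v=7: → [0,11); WM=8
i=6 t=9 v=1: → [9,20),[0,11); WM=9
i=7 t=9 v=1: → [9,20),[0,11); WM=9
i=8 t=10 v=2: → [9,20),[0,11); WM=10
i=9 t=11 v=5: → [9,20); WM=11; [0,11) fires=9
i=10 t=19 v=9: → [18,29),[9,20); WM=19
i=11 t=24 v=7: → [18,29); WM=24; [9,20) fires=5
i=12 t=27 v=1: → [27,38),[18,29); WM=27
i=13 t=29 v=1: → [27,38); WM=29; [18,29) fires=3
i=14 t=26 v=6: → [18,29); WM=29
i=15 t=30 v=7: → [27,38); WM=30
i=16 t=20 v=5: DROP (t<30-3); WM=30

3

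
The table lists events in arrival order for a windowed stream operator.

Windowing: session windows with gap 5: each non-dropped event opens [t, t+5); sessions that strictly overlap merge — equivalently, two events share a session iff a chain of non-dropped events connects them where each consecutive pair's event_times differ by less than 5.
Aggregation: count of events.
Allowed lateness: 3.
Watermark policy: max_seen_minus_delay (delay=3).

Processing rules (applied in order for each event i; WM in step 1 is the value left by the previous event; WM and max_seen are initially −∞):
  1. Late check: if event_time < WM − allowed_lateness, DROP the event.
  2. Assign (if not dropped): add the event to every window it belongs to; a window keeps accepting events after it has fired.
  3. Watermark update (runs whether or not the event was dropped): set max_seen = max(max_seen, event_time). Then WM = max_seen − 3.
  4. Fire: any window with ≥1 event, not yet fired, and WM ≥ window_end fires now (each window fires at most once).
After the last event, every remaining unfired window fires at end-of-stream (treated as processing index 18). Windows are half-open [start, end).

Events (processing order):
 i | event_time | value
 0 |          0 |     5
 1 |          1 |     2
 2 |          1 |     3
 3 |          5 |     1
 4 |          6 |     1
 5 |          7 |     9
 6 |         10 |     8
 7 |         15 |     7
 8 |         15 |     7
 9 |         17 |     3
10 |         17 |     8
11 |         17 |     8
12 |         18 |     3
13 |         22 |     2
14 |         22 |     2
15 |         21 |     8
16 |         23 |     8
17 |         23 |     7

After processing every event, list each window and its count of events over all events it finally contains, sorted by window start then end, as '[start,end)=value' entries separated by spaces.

i=0 t=0 v=5: → [0,5); WM=-3
i=1 t=1 v=2: → [0,6); WM=-2
i=2 t=1 v=3: → [0,6); WM=-2
i=3 t=5 v=1: → [0,10); WM=2
i=4 t=6 v=1: → [0,11); WM=3
i=5 t=7 v=9: → [0,12); WM=4
i=6 t=10 v=8: → [0,15); WM=7
i=7 t=15 v=7: → [15,20); WM=12
i=8 t=15 v=7: → [15,20); WM=12
i=9 t=17 v=3: → [15,22); WM=14
i=10 t=17 v=8: → [15,22); WM=14
i=11 t=17 v=8: → [15,22); WM=14
i=12 t=18 v=3: → [15,23); WM=15
i=13 t=22 v=2: → [15,27); WM=19
i=14 t=22 v=2: → [15,27); WM=19
i=15 t=21 v=8: → [15,27); WM=19
i=16 t=23 v=8: → [15,28); WM=20
i=17 t=23 v=7: → [15,28); WM=20

[0,15)=7 [15,28)=11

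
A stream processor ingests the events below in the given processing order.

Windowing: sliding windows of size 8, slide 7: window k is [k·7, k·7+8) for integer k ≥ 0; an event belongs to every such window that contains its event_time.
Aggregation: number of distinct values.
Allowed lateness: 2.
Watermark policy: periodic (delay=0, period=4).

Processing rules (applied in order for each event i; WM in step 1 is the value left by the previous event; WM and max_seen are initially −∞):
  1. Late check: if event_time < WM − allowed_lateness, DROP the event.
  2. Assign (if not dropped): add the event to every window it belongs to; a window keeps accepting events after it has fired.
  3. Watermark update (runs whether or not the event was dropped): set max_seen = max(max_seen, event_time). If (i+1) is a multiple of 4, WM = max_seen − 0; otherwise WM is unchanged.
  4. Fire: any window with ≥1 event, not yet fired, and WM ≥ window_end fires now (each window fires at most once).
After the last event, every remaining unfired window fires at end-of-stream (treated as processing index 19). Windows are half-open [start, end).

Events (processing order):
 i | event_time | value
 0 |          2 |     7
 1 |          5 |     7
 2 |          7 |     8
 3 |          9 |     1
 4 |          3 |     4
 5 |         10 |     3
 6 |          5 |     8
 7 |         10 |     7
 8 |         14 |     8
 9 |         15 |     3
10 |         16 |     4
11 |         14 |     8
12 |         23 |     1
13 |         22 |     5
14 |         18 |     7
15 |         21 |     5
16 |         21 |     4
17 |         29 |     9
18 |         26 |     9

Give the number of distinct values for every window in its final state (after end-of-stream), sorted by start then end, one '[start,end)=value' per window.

i=0 t=2 v=7: → [0,8); WM=−∞
i=1 t=5 v=7: → [0,8); WM=−∞
i=2 t=7 v=8: → [7,15),[0,8); WM=−∞
i=3 t=9 v=1: → [7,15); WM=9; [0,8) fires=2
i=4 t=3 v=4: DROP (t<9-2); WM=9
i=5 t=10 v=3: → [7,15); WM=9
i=6 t=5 v=8: DROP (t<9-2); WM=9
i=7 t=10 v=7: → [7,15); WM=10
i=8 t=14 v=8: → [14,22),[7,15); WM=10
i=9 t=15 v=3: → [14,22); WM=10
i=10 t=16 v=4: → [14,22); WM=10
i=11 t=14 v=8: → [14,22),[7,15); WM=16; [7,15) fires=4
i=12 t=23 v=1: → [21,29); WM=16
i=13 t=22 v=5: → [21,29); WM=16
i=14 t=18 v=7: → [14,22); WM=16
i=15 t=21 v=5: → [21,29),[14,22); WM=23; [14,22) fires=5
i=16 t=21 v=4: → [21,29),[14,22); WM=23
i=17 t=29 v=9: → [28,36); WM=23
i=18 t=26 v=9: → [21,29); WM=23

[0,8)=2 [7,15)=4 [14,22)=5 [21,29)=4 [28,36)=1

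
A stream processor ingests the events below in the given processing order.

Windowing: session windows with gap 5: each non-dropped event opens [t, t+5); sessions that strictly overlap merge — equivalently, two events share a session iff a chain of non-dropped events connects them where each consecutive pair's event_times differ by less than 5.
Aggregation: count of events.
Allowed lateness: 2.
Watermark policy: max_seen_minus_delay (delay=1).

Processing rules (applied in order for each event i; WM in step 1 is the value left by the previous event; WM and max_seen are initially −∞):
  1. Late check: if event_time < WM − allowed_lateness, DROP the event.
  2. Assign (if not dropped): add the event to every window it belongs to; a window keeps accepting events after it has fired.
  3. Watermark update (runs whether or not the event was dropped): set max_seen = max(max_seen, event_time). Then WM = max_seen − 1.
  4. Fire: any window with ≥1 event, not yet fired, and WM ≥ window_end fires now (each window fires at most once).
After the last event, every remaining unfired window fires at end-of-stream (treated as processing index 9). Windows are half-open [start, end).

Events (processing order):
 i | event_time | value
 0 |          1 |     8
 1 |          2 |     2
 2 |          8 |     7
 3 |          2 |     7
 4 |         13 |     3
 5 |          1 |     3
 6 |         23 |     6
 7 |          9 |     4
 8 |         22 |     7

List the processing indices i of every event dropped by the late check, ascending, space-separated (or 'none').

3 5 7

i=0 t=1 v=8: → [1,6); WM=0
i=1 t=2 v=2: → [1,7); WM=1
i=2 t=8 v=7: → [8,13); WM=7
i=3 t=2 v=7: DROP (t<7-2); WM=7
i=4 t=13 v=3: → [13,18); WM=12
i=5 t=1 v=3: DROP (t<12-2); WM=12
i=6 t=23 v=6: → [23,28); WM=22
i=7 t=9 v=4: DROP (t<22-2); WM=22
i=8 t=22 v=7: → [22,28); WM=22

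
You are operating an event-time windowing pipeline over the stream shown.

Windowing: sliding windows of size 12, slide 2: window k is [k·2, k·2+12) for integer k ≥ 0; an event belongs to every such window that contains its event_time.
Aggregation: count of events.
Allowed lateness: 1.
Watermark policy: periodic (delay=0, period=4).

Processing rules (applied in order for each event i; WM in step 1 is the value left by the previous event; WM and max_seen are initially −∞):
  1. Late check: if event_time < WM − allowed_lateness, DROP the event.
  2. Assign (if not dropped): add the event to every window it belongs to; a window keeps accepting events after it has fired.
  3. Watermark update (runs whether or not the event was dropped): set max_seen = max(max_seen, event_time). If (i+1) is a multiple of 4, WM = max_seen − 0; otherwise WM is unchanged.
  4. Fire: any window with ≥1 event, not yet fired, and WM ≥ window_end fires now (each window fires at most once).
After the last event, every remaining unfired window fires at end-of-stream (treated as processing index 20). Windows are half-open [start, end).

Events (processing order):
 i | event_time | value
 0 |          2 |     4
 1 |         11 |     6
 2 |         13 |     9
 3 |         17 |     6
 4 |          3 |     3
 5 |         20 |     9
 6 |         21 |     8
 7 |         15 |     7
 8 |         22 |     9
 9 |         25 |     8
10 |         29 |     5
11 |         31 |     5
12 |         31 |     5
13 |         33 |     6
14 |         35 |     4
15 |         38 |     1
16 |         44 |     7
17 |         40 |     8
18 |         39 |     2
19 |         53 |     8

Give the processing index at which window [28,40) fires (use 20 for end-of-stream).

i=0 t=2 v=4: → [2,14),[0,12); WM=−∞
i=1 t=11 v=6: → [10,22),[8,20),[6,18),[4,16),[2,14),[0,12); WM=−∞
i=2 t=13 v=9: → [12,24),[10,22),[8,20),[6,18),[4,16),[2,14); WM=−∞
i=3 t=17 v=6: → [16,28),[14,26),[12,24),[10,22),[8,20),[6,18); WM=17; [0,12) fires=2 [2,14) fires=3 [4,16) fires=2
i=4 t=3 v=3: DROP (t<17-1); WM=17
i=5 t=20 v=9: → [20,32),[18,30),[16,28),[14,26),[12,24),[10,22); WM=17
i=6 t=21 v=8: → [20,32),[18,30),[16,28),[14,26),[12,24),[10,22); WM=17
i=7 t=15 v=7: DROP (t<17-1); WM=21; [6,18) fires=3 [8,20) fires=3
i=8 t=22 v=9: → [22,34),[20,32),[18,30),[16,28),[14,26),[12,24); WM=21
i=9 t=25 v=8: → [24,36),[22,34),[20,32),[18,30),[16,28),[14,26); WM=21
i=10 t=29 v=5: → [28,40),[26,38),[24,36),[22,34),[20,32),[18,30); WM=21
i=11 t=31 v=5: → [30,42),[28,40),[26,38),[24,36),[22,34),[20,32); WM=31; [10,22) fires=5 [12,24) fires=5 [14,26) fires=5 [16,28) fires=5 [18,30) fires=5
i=12 t=31 v=5: → [30,42),[28,40),[26,38),[24,36),[22,34),[20,32); WM=31
i=13 t=33 v=6: → [32,44),[30,42),[28,40),[26,38),[24,36),[22,34); WM=31
i=14 t=35 v=4: → [34,46),[32,44),[30,42),[28,40),[26,38),[24,36); WM=31
i=15 t=38 v=1: → [38,50),[36,48),[34,46),[32,44),[30,42),[28,40); WM=38; [20,32) fires=7 [22,34) fires=6 [24,36) fires=6 [26,38) fires=5
i=16 t=44 v=7: → [44,56),[42,54),[40,52),[38,50),[36,48),[34,46); WM=38
i=17 t=40 v=8: → [40,52),[38,50),[36,48),[34,46),[32,44),[30,42); WM=38
i=18 t=39 v=2: → [38,50),[36,48),[34,46),[32,44),[30,42),[28,40); WM=38
i=19 t=53 v=8: → [52,64),[50,62),[48,60),[46,58),[44,56),[42,54); WM=53; [28,40) fires=7 [30,42) fires=7 [32,44) fires=5 [34,46) fires=5 [36,48) fires=4 [38,50) fires=4 [40,52) fires=2

19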